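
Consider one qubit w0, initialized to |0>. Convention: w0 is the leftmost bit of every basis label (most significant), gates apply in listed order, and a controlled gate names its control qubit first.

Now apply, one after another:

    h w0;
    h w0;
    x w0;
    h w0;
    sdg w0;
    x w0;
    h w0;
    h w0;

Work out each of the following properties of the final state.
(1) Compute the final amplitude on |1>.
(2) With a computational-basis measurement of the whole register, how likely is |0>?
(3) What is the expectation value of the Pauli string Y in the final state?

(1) |1> carries amplitude sqrt(2)/2 in the final state.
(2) A full measurement returns |0> with probability 1/2.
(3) In the final state, Y has expectation -1.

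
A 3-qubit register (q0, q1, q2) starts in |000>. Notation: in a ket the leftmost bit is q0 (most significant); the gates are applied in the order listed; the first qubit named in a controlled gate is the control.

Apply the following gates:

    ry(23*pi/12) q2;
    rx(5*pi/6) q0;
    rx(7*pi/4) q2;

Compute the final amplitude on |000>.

|000> carries amplitude (1 - I)*(2 - sqrt(6)*I + 3*sqrt(2)*I)/16 in the final state.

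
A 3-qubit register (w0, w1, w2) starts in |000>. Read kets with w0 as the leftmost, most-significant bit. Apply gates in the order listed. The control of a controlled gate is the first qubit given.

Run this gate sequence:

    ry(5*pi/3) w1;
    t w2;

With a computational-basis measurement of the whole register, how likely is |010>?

Outcome |010> occurs with probability 1/4.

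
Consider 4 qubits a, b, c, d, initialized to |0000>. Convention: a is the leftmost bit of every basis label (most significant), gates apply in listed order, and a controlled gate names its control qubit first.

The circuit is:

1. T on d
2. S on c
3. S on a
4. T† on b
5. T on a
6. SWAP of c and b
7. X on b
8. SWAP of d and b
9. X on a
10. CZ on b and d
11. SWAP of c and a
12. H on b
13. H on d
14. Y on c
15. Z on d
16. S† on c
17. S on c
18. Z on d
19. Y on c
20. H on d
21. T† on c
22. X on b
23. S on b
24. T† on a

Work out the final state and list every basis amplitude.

The final amplitudes are -sqrt(2)*exp(3*I*pi/4)/2 on |0011>, sqrt(2)*exp(I*pi/4)/2 on |0111>, and 0 on every other basis state.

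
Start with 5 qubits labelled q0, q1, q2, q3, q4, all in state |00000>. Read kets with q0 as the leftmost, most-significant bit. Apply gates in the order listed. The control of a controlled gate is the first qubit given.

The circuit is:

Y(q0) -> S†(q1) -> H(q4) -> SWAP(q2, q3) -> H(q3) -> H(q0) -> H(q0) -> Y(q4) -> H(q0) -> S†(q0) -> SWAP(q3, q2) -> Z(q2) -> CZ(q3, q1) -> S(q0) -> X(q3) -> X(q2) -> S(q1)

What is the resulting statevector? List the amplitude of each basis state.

After the circuit, the state carries amplitude -sqrt(2)/4 on |00010>, sqrt(2)/4 on |00011>, sqrt(2)/4 on |00110>, -sqrt(2)/4 on |00111>, sqrt(2)/4 on |10010>, -sqrt(2)/4 on |10011>, -sqrt(2)/4 on |10110>, sqrt(2)/4 on |10111>, and 0 on every other basis state.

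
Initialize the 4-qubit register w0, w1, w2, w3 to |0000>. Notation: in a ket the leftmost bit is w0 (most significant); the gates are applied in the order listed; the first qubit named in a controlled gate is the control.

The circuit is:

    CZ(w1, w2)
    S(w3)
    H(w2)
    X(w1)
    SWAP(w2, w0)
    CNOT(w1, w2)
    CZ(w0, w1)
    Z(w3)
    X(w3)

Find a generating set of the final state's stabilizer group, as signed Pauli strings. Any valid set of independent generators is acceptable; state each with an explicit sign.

The final state is stabilized by the group generated by -XIII, -IZII, -IIZI, -IIIZ; other independent generating sets are equally valid.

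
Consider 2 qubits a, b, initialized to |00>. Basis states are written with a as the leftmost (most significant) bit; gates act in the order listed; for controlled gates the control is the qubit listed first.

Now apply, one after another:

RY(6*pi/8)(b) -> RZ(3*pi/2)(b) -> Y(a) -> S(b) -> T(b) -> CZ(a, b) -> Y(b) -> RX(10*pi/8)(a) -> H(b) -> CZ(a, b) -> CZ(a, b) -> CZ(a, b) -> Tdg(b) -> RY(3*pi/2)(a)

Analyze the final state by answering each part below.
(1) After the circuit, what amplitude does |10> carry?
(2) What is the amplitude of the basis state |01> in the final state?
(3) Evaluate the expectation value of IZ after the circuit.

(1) |10> carries amplitude (-sqrt(2) + 2 - sqrt(2)*I - (sqrt(2) + 2 + sqrt(2)*I)*exp(3*I*pi/4))*exp(I*pi/4)/8 in the final state. Key observation: steps 11-12 multiply out to the identity, so the circuit reduces to the remaining gates.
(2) The amplitude on |01> is -sqrt(2)/4.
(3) The observable IZ averages to 1/2.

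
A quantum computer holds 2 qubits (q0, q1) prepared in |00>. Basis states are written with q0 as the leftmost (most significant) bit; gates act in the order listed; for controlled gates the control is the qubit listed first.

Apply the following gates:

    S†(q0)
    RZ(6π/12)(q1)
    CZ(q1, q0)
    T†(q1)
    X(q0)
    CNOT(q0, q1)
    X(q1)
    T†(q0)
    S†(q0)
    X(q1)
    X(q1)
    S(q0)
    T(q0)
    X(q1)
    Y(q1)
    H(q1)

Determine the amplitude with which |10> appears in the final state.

|10> carries amplitude -sqrt(2)*exp(I*pi/4)/2 in the final state. Key observation: gates 7-14 undo each other exactly, leaving only the rest of the circuit to track.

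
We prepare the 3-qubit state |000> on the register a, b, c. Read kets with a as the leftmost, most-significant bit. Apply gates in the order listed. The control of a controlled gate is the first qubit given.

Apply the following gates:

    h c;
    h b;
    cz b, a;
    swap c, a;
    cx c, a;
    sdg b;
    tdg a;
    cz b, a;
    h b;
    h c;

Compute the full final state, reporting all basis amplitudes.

The resulting statevector has amplitude 1/4 - I/4 on |000>, 1/4 - I/4 on |001>, 1/4 + I/4 on |010>, 1/4 + I/4 on |011>, sqrt(2)/4 on |100>, sqrt(2)/4 on |101>, (-1 + I)*exp(3*I*pi/4)/4 on |110>, (-1 + I)*exp(3*I*pi/4)/4 on |111>.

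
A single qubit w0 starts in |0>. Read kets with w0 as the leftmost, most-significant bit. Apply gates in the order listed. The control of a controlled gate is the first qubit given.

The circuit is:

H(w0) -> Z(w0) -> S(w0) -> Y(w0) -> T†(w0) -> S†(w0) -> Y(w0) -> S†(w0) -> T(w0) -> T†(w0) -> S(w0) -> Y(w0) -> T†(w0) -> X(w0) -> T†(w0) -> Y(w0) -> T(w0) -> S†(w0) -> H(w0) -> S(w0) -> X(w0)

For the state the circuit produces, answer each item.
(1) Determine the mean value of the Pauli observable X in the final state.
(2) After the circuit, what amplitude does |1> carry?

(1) The expectation value of X is -1.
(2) The final state's coefficient on |1> equals sqrt(2)/2.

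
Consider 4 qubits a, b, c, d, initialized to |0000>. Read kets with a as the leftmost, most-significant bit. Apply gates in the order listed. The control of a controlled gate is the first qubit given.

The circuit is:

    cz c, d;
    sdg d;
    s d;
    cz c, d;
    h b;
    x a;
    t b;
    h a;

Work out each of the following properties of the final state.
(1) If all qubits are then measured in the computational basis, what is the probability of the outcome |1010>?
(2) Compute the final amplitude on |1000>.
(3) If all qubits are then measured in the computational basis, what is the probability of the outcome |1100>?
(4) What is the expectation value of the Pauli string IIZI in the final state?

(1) Outcome |1010> occurs with probability 0. Key observation: steps 1-4 multiply out to the identity, so the circuit reduces to the remaining gates.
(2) The amplitude on |1000> is -1/2.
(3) The probability of measuring |1100> is 1/4.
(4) The expectation value of IIZI is 1.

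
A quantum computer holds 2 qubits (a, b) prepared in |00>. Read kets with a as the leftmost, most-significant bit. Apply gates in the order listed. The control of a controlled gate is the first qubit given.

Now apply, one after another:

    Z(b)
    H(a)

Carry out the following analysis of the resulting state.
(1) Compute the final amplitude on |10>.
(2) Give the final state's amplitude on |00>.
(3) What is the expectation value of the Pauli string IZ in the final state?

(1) The final state's coefficient on |10> equals sqrt(2)/2.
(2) The amplitude on |00> is sqrt(2)/2.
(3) The expectation value of IZ is 1.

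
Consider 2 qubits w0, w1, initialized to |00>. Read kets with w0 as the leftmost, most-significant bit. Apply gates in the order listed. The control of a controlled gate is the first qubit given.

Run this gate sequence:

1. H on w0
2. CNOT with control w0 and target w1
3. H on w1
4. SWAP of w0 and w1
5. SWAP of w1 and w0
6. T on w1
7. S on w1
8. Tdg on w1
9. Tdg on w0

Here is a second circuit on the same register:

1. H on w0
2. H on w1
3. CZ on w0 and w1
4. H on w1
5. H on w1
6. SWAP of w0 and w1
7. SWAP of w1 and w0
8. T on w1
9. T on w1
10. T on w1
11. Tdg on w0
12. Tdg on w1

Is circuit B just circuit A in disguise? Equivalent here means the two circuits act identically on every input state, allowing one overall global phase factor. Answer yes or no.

Yes, they are equivalent — the unitaries differ by at most a global phase.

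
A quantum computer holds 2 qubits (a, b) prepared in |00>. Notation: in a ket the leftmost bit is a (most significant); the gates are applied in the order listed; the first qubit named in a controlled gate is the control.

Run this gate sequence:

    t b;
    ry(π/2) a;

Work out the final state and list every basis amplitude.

After the circuit, the state carries amplitude sqrt(2)/2 on |00>, 0 on |01>, sqrt(2)/2 on |10>, 0 on |11>.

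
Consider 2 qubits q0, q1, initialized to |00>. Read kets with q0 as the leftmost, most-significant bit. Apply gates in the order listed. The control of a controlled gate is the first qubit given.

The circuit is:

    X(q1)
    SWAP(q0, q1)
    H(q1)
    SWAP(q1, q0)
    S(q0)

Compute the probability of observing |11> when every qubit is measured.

The probability of measuring |11> is 1/2.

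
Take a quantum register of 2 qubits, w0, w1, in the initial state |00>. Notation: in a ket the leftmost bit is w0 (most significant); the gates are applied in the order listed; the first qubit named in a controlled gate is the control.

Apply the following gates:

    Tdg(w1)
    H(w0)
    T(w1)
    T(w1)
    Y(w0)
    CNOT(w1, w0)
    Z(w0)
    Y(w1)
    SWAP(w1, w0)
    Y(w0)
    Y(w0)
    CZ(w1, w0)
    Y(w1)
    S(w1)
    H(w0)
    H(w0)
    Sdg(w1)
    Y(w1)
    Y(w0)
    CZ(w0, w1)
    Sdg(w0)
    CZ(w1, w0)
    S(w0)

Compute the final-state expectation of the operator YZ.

In the final state, YZ has expectation 0. Key observation: the block from step 13 through step 18 cancels to the identity and can be dropped.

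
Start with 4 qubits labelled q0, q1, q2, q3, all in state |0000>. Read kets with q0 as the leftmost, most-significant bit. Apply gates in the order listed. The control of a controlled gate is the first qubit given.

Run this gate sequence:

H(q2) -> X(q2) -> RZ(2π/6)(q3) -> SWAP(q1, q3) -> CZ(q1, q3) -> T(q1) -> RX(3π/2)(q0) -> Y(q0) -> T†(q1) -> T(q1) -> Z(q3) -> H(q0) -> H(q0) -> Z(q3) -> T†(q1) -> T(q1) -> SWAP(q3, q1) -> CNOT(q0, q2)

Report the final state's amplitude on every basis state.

The final amplitudes are exp(5*I*pi/6)/2 on |0000>, exp(5*I*pi/6)/2 on |0010>, -exp(I*pi/3)/2 on |1000>, -exp(I*pi/3)/2 on |1010>, and 0 on every other basis state. Key observation: steps 9-16 multiply out to the identity, so the circuit reduces to the remaining gates.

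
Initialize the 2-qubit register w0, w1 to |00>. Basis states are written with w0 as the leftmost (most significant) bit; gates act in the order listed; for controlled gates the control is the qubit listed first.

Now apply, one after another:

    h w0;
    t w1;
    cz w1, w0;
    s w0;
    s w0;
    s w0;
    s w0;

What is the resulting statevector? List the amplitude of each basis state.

The resulting statevector has amplitude sqrt(2)/2 on |00>, 0 on |01>, sqrt(2)/2 on |10>, 0 on |11>.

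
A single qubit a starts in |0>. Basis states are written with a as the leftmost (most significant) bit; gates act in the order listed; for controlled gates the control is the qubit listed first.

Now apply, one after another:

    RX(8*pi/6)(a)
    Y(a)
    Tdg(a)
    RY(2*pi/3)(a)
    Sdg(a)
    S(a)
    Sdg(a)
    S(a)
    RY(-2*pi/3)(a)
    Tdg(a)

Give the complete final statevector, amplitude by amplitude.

The final amplitudes are -sqrt(3)/2 on |0>, -1/2 on |1>. Key observation: steps 4-9 multiply out to the identity, so the circuit reduces to the remaining gates.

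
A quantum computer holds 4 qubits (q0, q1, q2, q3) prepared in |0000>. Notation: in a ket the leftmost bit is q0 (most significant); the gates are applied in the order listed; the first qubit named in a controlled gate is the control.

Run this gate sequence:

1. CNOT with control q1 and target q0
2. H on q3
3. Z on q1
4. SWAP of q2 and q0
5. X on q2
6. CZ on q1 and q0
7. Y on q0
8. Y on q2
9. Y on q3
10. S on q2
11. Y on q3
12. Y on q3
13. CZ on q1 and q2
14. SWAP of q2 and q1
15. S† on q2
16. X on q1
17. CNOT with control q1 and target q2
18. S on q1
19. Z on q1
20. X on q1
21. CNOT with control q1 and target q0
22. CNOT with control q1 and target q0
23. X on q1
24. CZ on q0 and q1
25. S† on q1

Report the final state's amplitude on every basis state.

After the circuit, the state carries amplitude -sqrt(2)*I/2 on |1110>, sqrt(2)*I/2 on |1111>, and 0 on every other basis state. Key observation: steps 20-23 multiply out to the identity, so the circuit reduces to the remaining gates.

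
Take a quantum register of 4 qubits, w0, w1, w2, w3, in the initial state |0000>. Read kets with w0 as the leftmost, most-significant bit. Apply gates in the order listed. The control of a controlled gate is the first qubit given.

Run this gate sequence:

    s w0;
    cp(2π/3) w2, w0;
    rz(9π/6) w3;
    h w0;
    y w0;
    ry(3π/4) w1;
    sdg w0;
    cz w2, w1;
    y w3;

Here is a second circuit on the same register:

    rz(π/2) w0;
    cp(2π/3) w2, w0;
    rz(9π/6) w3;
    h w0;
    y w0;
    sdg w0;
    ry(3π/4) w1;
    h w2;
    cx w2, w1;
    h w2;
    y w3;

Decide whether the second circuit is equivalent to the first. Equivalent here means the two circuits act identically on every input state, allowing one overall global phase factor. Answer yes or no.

No — the two circuits implement different unitaries, even allowing a global phase.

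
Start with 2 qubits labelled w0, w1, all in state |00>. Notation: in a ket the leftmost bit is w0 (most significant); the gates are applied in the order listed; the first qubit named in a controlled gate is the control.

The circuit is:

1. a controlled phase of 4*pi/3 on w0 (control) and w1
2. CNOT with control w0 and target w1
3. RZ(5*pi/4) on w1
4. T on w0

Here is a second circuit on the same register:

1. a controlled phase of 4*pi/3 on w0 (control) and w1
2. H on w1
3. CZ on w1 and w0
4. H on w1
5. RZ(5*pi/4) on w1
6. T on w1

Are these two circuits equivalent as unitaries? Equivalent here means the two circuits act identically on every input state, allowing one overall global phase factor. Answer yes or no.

No, they are not equivalent — no single phase factor reconciles the two unitaries.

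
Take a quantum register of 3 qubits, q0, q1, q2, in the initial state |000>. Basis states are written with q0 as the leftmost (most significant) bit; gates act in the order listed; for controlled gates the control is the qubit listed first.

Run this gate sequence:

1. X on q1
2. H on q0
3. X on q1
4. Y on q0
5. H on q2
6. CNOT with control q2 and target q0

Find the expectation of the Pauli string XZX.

The expectation value of XZX is 1.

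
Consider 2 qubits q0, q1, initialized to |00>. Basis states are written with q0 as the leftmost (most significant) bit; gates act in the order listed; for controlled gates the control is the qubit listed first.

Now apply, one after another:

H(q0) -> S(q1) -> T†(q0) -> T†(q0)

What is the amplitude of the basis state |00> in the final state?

The final state's coefficient on |00> equals sqrt(2)/2.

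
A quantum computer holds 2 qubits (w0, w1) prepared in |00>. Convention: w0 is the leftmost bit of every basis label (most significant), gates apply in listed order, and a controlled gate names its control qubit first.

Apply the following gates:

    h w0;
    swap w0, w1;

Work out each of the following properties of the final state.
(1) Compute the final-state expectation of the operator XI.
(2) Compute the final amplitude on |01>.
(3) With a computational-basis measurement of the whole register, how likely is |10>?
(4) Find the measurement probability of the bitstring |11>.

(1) The expectation value of XI is 0.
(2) The final state's coefficient on |01> equals sqrt(2)/2.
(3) The probability of measuring |10> is 0.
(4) A full measurement returns |11> with probability 0.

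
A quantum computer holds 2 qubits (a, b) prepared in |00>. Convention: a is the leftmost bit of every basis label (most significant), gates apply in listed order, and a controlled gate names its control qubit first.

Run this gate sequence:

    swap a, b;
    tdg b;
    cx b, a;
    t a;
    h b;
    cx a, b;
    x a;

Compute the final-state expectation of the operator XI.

The observable XI averages to 0.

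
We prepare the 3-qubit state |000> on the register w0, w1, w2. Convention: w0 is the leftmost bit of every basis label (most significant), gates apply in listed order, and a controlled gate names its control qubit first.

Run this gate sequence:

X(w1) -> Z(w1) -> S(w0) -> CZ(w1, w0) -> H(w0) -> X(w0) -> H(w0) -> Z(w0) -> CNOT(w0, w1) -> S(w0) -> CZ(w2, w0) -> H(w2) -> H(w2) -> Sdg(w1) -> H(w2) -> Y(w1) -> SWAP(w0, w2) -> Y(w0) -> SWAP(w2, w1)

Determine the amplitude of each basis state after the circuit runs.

The final amplitudes are -sqrt(2)*I/2 on |000>, sqrt(2)*I/2 on |100>, and 0 on every other basis state. Key observation: steps 5-8 multiply out to the identity, so the circuit reduces to the remaining gates.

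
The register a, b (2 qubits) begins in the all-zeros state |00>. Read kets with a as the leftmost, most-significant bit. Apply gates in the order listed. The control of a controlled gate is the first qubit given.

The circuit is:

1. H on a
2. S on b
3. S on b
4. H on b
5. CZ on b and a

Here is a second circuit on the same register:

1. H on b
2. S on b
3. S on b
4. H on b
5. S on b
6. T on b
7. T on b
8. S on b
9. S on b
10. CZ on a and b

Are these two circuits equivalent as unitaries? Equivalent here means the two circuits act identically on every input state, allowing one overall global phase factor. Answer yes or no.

No, they are not equivalent — no single phase factor reconciles the two unitaries.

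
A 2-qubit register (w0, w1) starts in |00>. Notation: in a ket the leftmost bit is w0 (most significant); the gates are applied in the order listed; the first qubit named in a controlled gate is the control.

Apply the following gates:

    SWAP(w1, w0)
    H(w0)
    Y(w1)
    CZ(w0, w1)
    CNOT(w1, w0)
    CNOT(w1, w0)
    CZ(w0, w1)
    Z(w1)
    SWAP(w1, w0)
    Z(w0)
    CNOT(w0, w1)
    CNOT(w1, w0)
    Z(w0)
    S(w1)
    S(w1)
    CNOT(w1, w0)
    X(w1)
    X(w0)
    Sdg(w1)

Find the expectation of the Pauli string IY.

In the final state, IY has expectation -1.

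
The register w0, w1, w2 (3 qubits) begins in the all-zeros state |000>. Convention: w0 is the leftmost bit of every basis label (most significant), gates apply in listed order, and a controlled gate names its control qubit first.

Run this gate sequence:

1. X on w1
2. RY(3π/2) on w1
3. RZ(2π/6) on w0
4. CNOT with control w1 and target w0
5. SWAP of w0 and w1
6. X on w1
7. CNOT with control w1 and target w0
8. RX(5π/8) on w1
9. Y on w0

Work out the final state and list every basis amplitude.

The resulting statevector has amplitude sqrt(2)*exp(I*pi/48)/2 on |000>, sqrt(2)*exp(I*pi/48)/2 on |010>, and 0 on every other basis state.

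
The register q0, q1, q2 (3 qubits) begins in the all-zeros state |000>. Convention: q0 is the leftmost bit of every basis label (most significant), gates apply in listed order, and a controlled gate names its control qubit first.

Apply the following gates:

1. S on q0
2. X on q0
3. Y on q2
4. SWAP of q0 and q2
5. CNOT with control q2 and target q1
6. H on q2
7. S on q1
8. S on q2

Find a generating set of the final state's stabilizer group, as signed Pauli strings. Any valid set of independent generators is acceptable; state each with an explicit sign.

The final state is stabilized by the group generated by -IIY, -ZII, -IZI; other independent generating sets are equally valid.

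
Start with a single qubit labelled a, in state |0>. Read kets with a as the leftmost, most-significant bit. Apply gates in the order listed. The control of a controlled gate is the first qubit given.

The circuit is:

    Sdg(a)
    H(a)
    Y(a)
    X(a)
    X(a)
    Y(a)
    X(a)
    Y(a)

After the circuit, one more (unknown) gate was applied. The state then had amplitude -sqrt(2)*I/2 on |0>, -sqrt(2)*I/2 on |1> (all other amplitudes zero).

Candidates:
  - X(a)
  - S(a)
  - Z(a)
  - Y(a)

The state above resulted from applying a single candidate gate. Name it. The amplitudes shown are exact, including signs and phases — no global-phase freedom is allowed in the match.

The unique candidate consistent with the amplitudes is Z(a). Key observation: the block from step 3 through step 6 cancels to the identity and can be dropped.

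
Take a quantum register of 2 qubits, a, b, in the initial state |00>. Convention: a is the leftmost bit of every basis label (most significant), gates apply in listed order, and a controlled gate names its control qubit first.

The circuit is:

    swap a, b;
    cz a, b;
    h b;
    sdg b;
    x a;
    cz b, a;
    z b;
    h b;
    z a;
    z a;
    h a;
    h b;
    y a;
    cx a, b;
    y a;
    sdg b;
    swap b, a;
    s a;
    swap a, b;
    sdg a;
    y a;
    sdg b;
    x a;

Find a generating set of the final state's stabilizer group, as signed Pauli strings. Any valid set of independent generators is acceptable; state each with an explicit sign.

The stabilizer group can be generated by +XZ, +ZX, among other valid generating sets.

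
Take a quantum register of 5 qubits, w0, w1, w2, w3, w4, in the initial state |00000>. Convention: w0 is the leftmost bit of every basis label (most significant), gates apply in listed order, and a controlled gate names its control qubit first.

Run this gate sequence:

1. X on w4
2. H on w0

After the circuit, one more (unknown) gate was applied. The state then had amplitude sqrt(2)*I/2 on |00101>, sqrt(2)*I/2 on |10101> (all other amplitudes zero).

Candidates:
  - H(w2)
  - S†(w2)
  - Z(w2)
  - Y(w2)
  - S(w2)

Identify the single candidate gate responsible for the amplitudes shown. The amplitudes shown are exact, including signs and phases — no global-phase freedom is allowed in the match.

The applied gate was Y(w2).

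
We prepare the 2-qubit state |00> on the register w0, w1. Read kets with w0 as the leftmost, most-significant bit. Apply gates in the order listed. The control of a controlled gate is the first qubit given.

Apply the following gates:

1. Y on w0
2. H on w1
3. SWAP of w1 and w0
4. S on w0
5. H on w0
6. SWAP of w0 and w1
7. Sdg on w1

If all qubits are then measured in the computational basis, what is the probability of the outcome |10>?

The probability of measuring |10> is 1/2.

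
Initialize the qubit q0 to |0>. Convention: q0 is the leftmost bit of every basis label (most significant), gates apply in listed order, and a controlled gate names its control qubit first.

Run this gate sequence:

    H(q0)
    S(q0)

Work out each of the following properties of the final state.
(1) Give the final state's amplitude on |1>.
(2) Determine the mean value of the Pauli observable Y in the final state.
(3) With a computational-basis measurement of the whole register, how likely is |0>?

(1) The amplitude on |1> is sqrt(2)*I/2.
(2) In the final state, Y has expectation 1.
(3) The probability of measuring |0> is 1/2.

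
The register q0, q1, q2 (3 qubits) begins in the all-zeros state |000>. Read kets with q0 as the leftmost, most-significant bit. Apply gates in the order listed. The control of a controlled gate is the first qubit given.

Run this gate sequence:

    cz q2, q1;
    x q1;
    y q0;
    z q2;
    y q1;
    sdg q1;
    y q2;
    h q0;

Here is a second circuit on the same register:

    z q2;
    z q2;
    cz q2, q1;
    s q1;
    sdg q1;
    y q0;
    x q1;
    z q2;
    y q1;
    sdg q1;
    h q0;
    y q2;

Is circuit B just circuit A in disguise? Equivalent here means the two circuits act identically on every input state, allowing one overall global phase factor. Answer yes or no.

Yes — the two circuits implement the same unitary up to a global phase.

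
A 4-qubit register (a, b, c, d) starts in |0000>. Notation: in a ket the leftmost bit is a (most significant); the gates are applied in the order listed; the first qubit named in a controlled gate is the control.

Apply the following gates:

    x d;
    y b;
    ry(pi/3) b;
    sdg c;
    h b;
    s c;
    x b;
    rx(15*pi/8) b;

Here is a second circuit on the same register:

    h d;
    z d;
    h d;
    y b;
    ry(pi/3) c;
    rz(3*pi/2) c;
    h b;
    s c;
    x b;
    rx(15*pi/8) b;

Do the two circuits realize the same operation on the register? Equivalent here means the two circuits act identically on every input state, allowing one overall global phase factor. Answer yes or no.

No: there is an input state on which the two circuits produce genuinely different outputs (not merely differing by a phase).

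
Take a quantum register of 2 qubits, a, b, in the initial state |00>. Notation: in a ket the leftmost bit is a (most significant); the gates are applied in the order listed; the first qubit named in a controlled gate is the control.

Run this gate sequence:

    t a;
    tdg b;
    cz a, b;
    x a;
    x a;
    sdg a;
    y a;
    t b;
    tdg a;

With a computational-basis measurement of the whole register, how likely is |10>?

Outcome |10> occurs with probability 1.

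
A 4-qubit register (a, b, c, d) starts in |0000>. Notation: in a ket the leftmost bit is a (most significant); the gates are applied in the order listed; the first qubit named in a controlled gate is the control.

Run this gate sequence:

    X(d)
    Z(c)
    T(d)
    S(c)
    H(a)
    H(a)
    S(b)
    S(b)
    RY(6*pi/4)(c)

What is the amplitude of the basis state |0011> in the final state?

The final state's coefficient on |0011> equals sqrt(2)*exp(I*pi/4)/2.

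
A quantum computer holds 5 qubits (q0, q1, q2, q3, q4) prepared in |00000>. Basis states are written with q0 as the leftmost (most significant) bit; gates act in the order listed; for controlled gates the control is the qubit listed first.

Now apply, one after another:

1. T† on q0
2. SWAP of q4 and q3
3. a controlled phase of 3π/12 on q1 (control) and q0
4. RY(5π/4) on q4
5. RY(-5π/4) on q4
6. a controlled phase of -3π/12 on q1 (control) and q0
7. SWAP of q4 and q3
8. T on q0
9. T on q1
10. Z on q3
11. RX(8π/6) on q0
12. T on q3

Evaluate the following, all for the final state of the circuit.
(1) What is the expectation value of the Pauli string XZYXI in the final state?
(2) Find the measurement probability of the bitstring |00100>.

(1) In the final state, XZYXI has expectation 0. Key observation: the block from step 1 through step 8 cancels to the identity and can be dropped.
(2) A full measurement returns |00100> with probability 0.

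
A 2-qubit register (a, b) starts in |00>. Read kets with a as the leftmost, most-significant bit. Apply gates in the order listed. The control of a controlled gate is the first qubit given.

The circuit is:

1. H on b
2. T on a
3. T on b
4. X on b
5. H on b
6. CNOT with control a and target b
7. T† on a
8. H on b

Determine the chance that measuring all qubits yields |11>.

The probability of measuring |11> is 0.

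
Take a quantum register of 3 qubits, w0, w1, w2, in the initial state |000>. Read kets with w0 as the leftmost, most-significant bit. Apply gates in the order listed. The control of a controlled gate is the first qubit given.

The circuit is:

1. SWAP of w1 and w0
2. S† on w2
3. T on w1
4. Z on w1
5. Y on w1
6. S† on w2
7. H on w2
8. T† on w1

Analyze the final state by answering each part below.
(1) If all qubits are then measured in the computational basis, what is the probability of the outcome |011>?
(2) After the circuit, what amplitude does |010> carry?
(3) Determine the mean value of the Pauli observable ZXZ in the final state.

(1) Outcome |011> occurs with probability 1/2.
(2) The amplitude on |010> is sqrt(2)*exp(I*pi/4)/2.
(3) In the final state, ZXZ has expectation 0.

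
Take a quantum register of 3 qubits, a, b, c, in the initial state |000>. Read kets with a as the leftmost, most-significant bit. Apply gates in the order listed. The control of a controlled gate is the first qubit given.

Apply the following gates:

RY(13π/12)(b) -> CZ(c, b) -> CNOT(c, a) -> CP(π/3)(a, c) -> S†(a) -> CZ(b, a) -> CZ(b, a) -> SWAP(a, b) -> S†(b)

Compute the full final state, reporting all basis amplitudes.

The resulting statevector has amplitude -sqrt(sqrt(2) + 2)/4 + sqrt(6 - 3*sqrt(2))/4 on |000>, sqrt(2 - sqrt(2))/4 + sqrt(3*sqrt(2) + 6)/4 on |100>, and 0 on every other basis state.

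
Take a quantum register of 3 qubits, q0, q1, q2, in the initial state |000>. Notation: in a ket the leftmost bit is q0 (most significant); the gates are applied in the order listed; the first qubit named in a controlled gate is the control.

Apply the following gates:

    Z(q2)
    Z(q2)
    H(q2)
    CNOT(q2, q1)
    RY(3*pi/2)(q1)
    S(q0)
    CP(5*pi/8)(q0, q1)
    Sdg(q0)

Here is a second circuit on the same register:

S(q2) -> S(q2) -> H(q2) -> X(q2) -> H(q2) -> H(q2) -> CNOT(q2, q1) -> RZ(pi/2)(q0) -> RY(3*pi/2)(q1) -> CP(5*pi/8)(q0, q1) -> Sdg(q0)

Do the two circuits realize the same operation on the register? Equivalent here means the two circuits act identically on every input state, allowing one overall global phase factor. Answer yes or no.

Yes: on every input state the two circuits agree up to one overall phase factor.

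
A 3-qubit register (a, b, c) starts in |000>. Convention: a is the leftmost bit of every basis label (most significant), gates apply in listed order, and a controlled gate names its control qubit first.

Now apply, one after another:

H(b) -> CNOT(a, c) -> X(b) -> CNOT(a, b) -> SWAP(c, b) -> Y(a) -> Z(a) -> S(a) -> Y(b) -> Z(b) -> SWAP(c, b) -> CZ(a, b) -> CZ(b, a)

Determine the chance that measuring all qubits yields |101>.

A full measurement returns |101> with probability 1/2.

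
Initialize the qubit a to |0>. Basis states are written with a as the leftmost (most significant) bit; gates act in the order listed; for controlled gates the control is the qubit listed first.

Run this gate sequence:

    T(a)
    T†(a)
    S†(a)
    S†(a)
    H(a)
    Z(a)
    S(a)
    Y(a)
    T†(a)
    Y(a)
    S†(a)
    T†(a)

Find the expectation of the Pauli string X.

In the final state, X has expectation -1.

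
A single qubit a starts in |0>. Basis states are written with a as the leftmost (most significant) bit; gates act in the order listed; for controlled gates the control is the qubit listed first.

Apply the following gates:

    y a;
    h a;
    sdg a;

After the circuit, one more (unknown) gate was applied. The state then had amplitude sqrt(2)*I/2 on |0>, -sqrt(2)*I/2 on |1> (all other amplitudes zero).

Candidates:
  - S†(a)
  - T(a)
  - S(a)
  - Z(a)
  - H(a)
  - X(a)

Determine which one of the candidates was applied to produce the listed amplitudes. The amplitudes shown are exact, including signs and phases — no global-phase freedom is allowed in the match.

The applied gate was S(a).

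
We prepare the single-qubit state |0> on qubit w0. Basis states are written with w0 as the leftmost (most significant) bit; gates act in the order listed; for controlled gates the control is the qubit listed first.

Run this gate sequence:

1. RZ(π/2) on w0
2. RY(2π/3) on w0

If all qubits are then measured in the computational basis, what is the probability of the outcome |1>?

Outcome |1> occurs with probability 3/4.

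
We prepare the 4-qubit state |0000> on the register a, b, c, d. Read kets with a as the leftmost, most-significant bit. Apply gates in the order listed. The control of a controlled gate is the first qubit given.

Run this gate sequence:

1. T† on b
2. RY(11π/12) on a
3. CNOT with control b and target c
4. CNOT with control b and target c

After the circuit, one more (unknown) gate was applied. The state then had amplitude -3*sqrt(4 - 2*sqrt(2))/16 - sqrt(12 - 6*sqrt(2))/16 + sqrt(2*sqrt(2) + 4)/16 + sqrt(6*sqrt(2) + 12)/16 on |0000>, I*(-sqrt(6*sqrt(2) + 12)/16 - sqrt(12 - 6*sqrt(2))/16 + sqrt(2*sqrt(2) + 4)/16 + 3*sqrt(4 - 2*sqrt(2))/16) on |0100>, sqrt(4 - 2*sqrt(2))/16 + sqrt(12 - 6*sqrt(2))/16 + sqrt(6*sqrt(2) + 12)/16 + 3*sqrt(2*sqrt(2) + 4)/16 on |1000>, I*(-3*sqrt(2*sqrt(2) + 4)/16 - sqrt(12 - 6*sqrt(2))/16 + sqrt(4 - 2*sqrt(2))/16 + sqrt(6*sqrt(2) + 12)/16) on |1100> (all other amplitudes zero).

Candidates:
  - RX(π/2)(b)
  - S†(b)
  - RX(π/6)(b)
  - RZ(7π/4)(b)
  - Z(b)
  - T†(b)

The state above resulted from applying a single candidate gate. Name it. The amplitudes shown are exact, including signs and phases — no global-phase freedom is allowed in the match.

It was RX(π/6)(b) that produced the state shown. Key observation: steps 3-4 multiply out to the identity, so the circuit reduces to the remaining gates.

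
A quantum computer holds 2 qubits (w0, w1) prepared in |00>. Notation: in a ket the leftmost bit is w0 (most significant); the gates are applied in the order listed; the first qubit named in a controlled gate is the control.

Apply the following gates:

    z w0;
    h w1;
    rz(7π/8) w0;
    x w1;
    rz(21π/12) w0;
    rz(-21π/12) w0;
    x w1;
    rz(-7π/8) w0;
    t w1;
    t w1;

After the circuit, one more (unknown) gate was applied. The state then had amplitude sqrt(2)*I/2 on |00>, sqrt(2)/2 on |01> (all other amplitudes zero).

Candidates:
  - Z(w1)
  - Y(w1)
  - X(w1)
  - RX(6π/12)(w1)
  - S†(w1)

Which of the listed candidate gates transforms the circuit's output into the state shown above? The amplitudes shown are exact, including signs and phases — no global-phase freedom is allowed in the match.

The applied gate was X(w1). Key observation: the block from step 3 through step 8 cancels to the identity and can be dropped.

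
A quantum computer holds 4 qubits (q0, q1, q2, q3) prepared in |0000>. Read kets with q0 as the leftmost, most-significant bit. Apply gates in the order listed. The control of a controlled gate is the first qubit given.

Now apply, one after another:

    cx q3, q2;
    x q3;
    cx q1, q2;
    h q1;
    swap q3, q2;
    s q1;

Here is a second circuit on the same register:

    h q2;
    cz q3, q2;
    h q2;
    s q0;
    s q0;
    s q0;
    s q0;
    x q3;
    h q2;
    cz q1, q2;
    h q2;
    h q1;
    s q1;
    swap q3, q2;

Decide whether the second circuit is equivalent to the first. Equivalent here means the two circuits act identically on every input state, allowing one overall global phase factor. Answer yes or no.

Yes: on every input state the two circuits agree up to one overall phase factor.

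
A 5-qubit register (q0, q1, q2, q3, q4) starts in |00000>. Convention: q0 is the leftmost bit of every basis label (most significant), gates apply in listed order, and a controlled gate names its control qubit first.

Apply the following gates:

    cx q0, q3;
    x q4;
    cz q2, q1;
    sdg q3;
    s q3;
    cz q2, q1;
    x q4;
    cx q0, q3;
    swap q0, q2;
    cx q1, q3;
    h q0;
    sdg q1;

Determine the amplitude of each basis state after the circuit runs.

The final amplitudes are sqrt(2)/2 on |00000>, sqrt(2)/2 on |10000>, and 0 on every other basis state.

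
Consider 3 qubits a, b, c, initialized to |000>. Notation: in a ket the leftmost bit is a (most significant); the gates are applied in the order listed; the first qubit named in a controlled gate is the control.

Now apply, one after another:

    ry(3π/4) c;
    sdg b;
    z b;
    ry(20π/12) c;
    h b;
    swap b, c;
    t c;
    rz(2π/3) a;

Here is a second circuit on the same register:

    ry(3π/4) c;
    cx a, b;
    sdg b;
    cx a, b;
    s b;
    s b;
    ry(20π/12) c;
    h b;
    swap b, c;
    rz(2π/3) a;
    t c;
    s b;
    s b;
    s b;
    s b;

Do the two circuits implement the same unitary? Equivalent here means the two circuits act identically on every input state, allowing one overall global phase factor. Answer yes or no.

No: there is an input state on which the two circuits produce genuinely different outputs (not merely differing by a phase).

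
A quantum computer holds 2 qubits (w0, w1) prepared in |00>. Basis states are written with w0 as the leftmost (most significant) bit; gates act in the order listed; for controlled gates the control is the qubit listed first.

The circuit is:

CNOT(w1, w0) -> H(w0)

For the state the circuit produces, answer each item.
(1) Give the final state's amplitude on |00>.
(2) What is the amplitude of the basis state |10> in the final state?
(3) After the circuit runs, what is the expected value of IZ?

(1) |00> carries amplitude sqrt(2)/2 in the final state.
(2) |10> carries amplitude sqrt(2)/2 in the final state.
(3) In the final state, IZ has expectation 1.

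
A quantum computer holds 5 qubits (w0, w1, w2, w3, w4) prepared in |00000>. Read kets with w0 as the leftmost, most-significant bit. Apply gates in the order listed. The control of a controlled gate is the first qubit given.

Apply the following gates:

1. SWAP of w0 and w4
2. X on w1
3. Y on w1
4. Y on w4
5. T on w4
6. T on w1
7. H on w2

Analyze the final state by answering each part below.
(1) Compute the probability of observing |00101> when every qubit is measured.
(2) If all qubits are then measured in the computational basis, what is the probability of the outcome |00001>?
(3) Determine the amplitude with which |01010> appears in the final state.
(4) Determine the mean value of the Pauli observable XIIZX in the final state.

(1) Outcome |00101> occurs with probability 1/2.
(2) The probability of measuring |00001> is 1/2.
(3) |01010> carries amplitude 0 in the final state.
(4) In the final state, XIIZX has expectation 0.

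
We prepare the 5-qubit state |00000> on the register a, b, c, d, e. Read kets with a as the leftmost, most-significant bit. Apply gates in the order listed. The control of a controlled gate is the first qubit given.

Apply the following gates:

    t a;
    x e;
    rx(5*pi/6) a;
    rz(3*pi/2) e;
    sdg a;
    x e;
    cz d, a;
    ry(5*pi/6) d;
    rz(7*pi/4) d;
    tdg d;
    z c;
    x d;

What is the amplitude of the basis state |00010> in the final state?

|00010> carries amplitude (-2 + sqrt(3))*exp(7*I*pi/8)/4 in the final state.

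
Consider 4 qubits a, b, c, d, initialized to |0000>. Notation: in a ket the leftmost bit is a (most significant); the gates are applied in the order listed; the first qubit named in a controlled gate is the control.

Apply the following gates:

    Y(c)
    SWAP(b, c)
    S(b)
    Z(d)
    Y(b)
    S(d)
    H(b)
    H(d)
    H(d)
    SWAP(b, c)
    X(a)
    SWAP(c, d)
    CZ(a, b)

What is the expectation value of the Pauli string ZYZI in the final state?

The observable ZYZI averages to 0. Key observation: steps 8-9 multiply out to the identity, so the circuit reduces to the remaining gates.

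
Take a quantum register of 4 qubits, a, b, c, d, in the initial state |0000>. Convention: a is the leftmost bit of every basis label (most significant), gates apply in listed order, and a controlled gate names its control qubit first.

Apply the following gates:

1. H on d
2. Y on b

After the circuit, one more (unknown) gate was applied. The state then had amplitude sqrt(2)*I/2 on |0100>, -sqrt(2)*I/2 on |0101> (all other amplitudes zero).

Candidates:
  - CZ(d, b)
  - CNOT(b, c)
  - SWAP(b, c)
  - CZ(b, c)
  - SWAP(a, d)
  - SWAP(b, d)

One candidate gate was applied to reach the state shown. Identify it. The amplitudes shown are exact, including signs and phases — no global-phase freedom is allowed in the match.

The unique candidate consistent with the amplitudes is CZ(d, b).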